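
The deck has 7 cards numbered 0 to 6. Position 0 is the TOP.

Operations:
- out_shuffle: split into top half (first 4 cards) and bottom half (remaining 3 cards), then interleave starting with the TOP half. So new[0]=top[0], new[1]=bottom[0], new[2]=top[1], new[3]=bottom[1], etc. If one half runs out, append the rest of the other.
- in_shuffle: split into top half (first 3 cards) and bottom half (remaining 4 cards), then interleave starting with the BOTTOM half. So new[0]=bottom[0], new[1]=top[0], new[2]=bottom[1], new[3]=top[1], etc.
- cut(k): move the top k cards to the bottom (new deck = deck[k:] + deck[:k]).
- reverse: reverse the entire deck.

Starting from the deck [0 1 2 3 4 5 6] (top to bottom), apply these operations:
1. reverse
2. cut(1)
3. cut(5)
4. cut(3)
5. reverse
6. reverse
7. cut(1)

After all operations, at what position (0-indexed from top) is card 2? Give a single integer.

After op 1 (reverse): [6 5 4 3 2 1 0]
After op 2 (cut(1)): [5 4 3 2 1 0 6]
After op 3 (cut(5)): [0 6 5 4 3 2 1]
After op 4 (cut(3)): [4 3 2 1 0 6 5]
After op 5 (reverse): [5 6 0 1 2 3 4]
After op 6 (reverse): [4 3 2 1 0 6 5]
After op 7 (cut(1)): [3 2 1 0 6 5 4]
Card 2 is at position 1.

Answer: 1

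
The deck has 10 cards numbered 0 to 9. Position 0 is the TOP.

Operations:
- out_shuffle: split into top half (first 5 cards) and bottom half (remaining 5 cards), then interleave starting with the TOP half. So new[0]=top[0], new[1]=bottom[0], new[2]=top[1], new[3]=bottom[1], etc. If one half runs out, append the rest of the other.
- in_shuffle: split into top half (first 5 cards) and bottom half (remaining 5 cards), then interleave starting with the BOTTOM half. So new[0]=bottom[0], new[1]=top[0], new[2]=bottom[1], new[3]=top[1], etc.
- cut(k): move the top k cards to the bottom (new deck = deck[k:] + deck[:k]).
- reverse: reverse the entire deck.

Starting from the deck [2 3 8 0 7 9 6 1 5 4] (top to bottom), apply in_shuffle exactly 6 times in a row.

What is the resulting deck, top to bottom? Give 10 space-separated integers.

Answer: 7 4 0 5 8 1 3 6 2 9

Derivation:
After op 1 (in_shuffle): [9 2 6 3 1 8 5 0 4 7]
After op 2 (in_shuffle): [8 9 5 2 0 6 4 3 7 1]
After op 3 (in_shuffle): [6 8 4 9 3 5 7 2 1 0]
After op 4 (in_shuffle): [5 6 7 8 2 4 1 9 0 3]
After op 5 (in_shuffle): [4 5 1 6 9 7 0 8 3 2]
After op 6 (in_shuffle): [7 4 0 5 8 1 3 6 2 9]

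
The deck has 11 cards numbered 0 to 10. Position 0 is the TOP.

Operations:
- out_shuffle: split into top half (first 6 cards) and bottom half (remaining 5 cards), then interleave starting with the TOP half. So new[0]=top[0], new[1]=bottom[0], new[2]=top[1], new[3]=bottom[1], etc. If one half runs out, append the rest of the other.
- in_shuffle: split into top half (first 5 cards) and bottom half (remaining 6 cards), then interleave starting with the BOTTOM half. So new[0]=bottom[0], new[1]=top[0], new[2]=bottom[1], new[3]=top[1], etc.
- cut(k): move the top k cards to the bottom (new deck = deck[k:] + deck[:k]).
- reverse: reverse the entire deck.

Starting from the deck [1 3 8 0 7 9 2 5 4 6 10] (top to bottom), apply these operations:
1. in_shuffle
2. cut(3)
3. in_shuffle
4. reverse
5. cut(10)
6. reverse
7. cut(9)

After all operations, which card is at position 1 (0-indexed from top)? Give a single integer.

Answer: 6

Derivation:
After op 1 (in_shuffle): [9 1 2 3 5 8 4 0 6 7 10]
After op 2 (cut(3)): [3 5 8 4 0 6 7 10 9 1 2]
After op 3 (in_shuffle): [6 3 7 5 10 8 9 4 1 0 2]
After op 4 (reverse): [2 0 1 4 9 8 10 5 7 3 6]
After op 5 (cut(10)): [6 2 0 1 4 9 8 10 5 7 3]
After op 6 (reverse): [3 7 5 10 8 9 4 1 0 2 6]
After op 7 (cut(9)): [2 6 3 7 5 10 8 9 4 1 0]
Position 1: card 6.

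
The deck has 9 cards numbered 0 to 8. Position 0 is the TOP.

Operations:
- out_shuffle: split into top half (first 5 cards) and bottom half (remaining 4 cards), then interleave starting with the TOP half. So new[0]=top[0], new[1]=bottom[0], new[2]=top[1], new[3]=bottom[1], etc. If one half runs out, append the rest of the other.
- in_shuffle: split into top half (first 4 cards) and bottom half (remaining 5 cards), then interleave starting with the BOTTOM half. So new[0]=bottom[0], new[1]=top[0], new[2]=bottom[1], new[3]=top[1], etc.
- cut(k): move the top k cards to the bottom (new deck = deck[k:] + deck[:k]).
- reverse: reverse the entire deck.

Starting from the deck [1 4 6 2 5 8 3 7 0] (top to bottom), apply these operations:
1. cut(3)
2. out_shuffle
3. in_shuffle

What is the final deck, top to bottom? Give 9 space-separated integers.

Answer: 8 2 4 0 3 5 6 1 7

Derivation:
After op 1 (cut(3)): [2 5 8 3 7 0 1 4 6]
After op 2 (out_shuffle): [2 0 5 1 8 4 3 6 7]
After op 3 (in_shuffle): [8 2 4 0 3 5 6 1 7]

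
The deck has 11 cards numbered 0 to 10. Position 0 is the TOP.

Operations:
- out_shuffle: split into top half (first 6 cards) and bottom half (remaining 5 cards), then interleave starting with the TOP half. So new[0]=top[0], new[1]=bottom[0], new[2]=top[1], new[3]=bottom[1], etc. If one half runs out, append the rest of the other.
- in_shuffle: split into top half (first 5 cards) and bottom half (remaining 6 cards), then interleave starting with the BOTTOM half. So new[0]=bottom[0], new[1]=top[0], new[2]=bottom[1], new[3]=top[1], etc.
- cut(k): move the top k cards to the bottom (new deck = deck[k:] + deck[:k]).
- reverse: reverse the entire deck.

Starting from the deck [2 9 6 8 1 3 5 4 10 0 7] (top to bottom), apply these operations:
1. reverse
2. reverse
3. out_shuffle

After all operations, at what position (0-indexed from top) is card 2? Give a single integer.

After op 1 (reverse): [7 0 10 4 5 3 1 8 6 9 2]
After op 2 (reverse): [2 9 6 8 1 3 5 4 10 0 7]
After op 3 (out_shuffle): [2 5 9 4 6 10 8 0 1 7 3]
Card 2 is at position 0.

Answer: 0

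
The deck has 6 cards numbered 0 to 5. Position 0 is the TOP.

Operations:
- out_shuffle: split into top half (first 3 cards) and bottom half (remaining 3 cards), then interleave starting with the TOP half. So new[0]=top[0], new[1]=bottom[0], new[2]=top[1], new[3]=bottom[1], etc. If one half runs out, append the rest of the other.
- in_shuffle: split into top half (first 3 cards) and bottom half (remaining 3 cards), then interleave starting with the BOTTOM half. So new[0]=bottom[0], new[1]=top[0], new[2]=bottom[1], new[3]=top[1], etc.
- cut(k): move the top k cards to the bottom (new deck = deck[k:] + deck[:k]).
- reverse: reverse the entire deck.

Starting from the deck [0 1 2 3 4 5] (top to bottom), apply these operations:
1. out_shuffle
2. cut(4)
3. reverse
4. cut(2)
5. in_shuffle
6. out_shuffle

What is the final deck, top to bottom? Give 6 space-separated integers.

After op 1 (out_shuffle): [0 3 1 4 2 5]
After op 2 (cut(4)): [2 5 0 3 1 4]
After op 3 (reverse): [4 1 3 0 5 2]
After op 4 (cut(2)): [3 0 5 2 4 1]
After op 5 (in_shuffle): [2 3 4 0 1 5]
After op 6 (out_shuffle): [2 0 3 1 4 5]

Answer: 2 0 3 1 4 5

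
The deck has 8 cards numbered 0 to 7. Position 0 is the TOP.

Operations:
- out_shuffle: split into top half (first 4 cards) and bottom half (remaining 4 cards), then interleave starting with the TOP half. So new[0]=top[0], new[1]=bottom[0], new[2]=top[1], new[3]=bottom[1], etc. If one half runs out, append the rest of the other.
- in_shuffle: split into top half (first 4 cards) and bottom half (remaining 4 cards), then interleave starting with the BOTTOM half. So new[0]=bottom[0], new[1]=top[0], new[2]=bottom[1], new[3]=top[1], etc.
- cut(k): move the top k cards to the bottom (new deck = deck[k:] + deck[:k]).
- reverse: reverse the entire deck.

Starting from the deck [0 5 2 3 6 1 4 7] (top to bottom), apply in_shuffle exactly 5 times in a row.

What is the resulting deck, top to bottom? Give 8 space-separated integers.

Answer: 5 3 1 7 0 2 6 4

Derivation:
After op 1 (in_shuffle): [6 0 1 5 4 2 7 3]
After op 2 (in_shuffle): [4 6 2 0 7 1 3 5]
After op 3 (in_shuffle): [7 4 1 6 3 2 5 0]
After op 4 (in_shuffle): [3 7 2 4 5 1 0 6]
After op 5 (in_shuffle): [5 3 1 7 0 2 6 4]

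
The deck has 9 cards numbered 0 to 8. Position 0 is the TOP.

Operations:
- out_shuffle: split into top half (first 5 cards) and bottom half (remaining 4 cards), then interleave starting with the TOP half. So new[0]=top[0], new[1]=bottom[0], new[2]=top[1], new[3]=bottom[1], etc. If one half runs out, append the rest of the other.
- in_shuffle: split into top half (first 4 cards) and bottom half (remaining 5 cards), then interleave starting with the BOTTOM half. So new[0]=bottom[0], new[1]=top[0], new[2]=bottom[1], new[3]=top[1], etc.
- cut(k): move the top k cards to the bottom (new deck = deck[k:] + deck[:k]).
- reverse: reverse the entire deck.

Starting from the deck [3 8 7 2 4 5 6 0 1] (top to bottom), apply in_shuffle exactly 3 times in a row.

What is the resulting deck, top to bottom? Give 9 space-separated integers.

Answer: 0 6 5 4 2 7 8 3 1

Derivation:
After op 1 (in_shuffle): [4 3 5 8 6 7 0 2 1]
After op 2 (in_shuffle): [6 4 7 3 0 5 2 8 1]
After op 3 (in_shuffle): [0 6 5 4 2 7 8 3 1]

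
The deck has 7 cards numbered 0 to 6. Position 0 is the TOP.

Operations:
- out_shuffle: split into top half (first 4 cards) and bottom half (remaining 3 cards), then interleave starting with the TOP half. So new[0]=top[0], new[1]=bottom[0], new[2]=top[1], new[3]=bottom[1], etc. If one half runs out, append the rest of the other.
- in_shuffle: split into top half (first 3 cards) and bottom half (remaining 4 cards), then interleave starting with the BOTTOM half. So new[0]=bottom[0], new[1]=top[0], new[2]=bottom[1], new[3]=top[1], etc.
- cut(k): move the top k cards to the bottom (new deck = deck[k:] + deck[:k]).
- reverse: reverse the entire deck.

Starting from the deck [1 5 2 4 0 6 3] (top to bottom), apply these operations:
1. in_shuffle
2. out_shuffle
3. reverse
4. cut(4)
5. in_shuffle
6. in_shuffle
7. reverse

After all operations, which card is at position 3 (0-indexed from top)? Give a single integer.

Answer: 1

Derivation:
After op 1 (in_shuffle): [4 1 0 5 6 2 3]
After op 2 (out_shuffle): [4 6 1 2 0 3 5]
After op 3 (reverse): [5 3 0 2 1 6 4]
After op 4 (cut(4)): [1 6 4 5 3 0 2]
After op 5 (in_shuffle): [5 1 3 6 0 4 2]
After op 6 (in_shuffle): [6 5 0 1 4 3 2]
After op 7 (reverse): [2 3 4 1 0 5 6]
Position 3: card 1.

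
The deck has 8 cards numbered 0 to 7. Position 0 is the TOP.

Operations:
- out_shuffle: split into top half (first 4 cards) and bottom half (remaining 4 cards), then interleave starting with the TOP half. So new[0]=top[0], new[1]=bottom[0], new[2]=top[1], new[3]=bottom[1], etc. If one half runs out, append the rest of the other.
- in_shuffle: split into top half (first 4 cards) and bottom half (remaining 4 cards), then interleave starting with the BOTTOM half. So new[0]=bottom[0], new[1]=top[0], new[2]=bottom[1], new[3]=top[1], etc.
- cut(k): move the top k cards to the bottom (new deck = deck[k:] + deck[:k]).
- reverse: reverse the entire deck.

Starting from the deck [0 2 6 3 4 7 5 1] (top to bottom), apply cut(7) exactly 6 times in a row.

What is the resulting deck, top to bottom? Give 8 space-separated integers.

Answer: 6 3 4 7 5 1 0 2

Derivation:
After op 1 (cut(7)): [1 0 2 6 3 4 7 5]
After op 2 (cut(7)): [5 1 0 2 6 3 4 7]
After op 3 (cut(7)): [7 5 1 0 2 6 3 4]
After op 4 (cut(7)): [4 7 5 1 0 2 6 3]
After op 5 (cut(7)): [3 4 7 5 1 0 2 6]
After op 6 (cut(7)): [6 3 4 7 5 1 0 2]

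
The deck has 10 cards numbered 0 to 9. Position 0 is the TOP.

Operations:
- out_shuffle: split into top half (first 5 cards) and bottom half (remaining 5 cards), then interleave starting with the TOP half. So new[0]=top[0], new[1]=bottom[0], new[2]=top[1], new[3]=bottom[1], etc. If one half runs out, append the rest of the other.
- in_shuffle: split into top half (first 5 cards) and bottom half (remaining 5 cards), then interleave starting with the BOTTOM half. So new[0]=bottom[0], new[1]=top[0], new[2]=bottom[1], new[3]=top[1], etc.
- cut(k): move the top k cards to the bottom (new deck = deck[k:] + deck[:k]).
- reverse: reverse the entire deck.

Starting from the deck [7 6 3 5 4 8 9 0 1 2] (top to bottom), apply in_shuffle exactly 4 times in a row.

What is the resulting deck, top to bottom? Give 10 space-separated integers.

Answer: 1 9 4 3 7 2 0 8 5 6

Derivation:
After op 1 (in_shuffle): [8 7 9 6 0 3 1 5 2 4]
After op 2 (in_shuffle): [3 8 1 7 5 9 2 6 4 0]
After op 3 (in_shuffle): [9 3 2 8 6 1 4 7 0 5]
After op 4 (in_shuffle): [1 9 4 3 7 2 0 8 5 6]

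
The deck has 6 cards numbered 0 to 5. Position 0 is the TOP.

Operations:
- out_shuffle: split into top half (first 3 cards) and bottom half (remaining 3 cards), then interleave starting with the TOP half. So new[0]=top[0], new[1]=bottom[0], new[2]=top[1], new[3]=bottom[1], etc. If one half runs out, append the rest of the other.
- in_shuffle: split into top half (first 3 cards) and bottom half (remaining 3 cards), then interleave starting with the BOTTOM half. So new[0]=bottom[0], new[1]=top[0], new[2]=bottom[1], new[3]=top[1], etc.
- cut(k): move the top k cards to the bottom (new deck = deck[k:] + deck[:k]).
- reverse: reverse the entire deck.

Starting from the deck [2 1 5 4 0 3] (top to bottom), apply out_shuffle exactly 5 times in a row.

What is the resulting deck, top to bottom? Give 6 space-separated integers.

After op 1 (out_shuffle): [2 4 1 0 5 3]
After op 2 (out_shuffle): [2 0 4 5 1 3]
After op 3 (out_shuffle): [2 5 0 1 4 3]
After op 4 (out_shuffle): [2 1 5 4 0 3]
After op 5 (out_shuffle): [2 4 1 0 5 3]

Answer: 2 4 1 0 5 3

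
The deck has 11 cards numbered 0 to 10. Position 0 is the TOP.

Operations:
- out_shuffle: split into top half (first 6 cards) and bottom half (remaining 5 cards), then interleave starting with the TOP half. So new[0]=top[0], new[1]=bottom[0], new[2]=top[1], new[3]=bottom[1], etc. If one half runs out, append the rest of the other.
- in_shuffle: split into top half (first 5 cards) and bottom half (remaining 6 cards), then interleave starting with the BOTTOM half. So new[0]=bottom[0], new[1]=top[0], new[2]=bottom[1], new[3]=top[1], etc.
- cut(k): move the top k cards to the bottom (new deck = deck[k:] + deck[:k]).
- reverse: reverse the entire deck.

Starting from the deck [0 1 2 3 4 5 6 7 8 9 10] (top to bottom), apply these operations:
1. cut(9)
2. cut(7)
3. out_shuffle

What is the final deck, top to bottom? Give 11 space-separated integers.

After op 1 (cut(9)): [9 10 0 1 2 3 4 5 6 7 8]
After op 2 (cut(7)): [5 6 7 8 9 10 0 1 2 3 4]
After op 3 (out_shuffle): [5 0 6 1 7 2 8 3 9 4 10]

Answer: 5 0 6 1 7 2 8 3 9 4 10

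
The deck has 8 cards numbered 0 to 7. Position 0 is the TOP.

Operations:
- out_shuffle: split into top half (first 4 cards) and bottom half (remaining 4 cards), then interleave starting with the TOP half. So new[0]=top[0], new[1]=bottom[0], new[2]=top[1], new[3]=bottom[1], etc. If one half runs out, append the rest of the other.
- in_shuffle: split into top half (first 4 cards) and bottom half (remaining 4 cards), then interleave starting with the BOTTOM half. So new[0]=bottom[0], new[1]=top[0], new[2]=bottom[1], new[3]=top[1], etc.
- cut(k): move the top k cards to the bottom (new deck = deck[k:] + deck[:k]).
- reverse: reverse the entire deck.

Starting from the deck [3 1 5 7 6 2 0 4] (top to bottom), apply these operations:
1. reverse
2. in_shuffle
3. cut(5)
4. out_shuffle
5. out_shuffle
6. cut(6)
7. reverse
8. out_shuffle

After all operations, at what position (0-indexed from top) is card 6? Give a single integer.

After op 1 (reverse): [4 0 2 6 7 5 1 3]
After op 2 (in_shuffle): [7 4 5 0 1 2 3 6]
After op 3 (cut(5)): [2 3 6 7 4 5 0 1]
After op 4 (out_shuffle): [2 4 3 5 6 0 7 1]
After op 5 (out_shuffle): [2 6 4 0 3 7 5 1]
After op 6 (cut(6)): [5 1 2 6 4 0 3 7]
After op 7 (reverse): [7 3 0 4 6 2 1 5]
After op 8 (out_shuffle): [7 6 3 2 0 1 4 5]
Card 6 is at position 1.

Answer: 1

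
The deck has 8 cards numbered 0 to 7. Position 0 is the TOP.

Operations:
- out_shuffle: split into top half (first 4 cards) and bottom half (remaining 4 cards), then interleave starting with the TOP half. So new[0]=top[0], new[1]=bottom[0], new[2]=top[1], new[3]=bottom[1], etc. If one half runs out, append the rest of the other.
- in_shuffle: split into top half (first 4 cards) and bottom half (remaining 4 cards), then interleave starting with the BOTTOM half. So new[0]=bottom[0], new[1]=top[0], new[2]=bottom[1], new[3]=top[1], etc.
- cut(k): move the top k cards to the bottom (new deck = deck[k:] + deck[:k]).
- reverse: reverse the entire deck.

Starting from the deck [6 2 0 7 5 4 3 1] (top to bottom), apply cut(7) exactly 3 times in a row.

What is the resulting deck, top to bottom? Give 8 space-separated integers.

After op 1 (cut(7)): [1 6 2 0 7 5 4 3]
After op 2 (cut(7)): [3 1 6 2 0 7 5 4]
After op 3 (cut(7)): [4 3 1 6 2 0 7 5]

Answer: 4 3 1 6 2 0 7 5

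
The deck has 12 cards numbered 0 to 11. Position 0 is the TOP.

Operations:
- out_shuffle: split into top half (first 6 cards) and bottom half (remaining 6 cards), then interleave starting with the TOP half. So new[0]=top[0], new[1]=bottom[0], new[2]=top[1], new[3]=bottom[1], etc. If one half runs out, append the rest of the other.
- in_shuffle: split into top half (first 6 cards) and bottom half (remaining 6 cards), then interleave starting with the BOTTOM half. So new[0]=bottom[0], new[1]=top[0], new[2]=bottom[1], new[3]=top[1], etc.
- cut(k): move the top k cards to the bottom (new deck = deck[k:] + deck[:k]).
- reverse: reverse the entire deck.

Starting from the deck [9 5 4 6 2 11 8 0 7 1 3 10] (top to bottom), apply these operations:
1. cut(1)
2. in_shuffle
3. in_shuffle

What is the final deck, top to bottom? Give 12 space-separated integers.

Answer: 3 0 2 5 10 7 11 4 9 1 8 6

Derivation:
After op 1 (cut(1)): [5 4 6 2 11 8 0 7 1 3 10 9]
After op 2 (in_shuffle): [0 5 7 4 1 6 3 2 10 11 9 8]
After op 3 (in_shuffle): [3 0 2 5 10 7 11 4 9 1 8 6]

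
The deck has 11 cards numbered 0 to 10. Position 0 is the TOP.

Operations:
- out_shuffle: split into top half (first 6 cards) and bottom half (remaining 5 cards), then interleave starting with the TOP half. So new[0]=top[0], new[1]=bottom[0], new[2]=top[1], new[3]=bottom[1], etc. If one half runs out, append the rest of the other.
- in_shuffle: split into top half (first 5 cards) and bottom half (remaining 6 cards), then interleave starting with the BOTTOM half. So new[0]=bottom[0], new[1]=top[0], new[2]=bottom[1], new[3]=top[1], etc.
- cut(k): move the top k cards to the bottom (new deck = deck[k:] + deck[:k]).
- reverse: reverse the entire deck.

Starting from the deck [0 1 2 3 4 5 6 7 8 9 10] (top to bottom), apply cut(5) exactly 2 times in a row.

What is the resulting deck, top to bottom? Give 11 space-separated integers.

Answer: 10 0 1 2 3 4 5 6 7 8 9

Derivation:
After op 1 (cut(5)): [5 6 7 8 9 10 0 1 2 3 4]
After op 2 (cut(5)): [10 0 1 2 3 4 5 6 7 8 9]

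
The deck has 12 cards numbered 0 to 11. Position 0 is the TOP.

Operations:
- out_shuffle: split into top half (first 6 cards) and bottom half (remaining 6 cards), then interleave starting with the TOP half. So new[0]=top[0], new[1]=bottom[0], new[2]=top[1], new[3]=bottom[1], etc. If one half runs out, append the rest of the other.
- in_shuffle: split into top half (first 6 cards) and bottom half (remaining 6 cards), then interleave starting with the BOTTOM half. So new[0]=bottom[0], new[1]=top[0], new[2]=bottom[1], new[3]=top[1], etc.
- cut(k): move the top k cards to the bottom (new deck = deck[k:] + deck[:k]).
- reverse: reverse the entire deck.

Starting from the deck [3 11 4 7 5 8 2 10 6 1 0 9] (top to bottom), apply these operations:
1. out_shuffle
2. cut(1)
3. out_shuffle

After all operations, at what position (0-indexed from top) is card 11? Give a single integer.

After op 1 (out_shuffle): [3 2 11 10 4 6 7 1 5 0 8 9]
After op 2 (cut(1)): [2 11 10 4 6 7 1 5 0 8 9 3]
After op 3 (out_shuffle): [2 1 11 5 10 0 4 8 6 9 7 3]
Card 11 is at position 2.

Answer: 2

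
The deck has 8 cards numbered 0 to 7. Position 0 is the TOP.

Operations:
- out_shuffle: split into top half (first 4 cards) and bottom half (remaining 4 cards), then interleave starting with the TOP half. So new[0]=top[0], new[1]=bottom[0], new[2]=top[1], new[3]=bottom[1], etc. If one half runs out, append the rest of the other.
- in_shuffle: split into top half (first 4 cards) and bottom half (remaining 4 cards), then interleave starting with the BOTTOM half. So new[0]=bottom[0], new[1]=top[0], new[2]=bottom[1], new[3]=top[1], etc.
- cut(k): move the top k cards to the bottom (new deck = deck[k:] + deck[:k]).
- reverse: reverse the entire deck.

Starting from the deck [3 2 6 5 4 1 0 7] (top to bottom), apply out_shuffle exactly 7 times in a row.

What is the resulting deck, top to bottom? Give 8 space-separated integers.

Answer: 3 4 2 1 6 0 5 7

Derivation:
After op 1 (out_shuffle): [3 4 2 1 6 0 5 7]
After op 2 (out_shuffle): [3 6 4 0 2 5 1 7]
After op 3 (out_shuffle): [3 2 6 5 4 1 0 7]
After op 4 (out_shuffle): [3 4 2 1 6 0 5 7]
After op 5 (out_shuffle): [3 6 4 0 2 5 1 7]
After op 6 (out_shuffle): [3 2 6 5 4 1 0 7]
After op 7 (out_shuffle): [3 4 2 1 6 0 5 7]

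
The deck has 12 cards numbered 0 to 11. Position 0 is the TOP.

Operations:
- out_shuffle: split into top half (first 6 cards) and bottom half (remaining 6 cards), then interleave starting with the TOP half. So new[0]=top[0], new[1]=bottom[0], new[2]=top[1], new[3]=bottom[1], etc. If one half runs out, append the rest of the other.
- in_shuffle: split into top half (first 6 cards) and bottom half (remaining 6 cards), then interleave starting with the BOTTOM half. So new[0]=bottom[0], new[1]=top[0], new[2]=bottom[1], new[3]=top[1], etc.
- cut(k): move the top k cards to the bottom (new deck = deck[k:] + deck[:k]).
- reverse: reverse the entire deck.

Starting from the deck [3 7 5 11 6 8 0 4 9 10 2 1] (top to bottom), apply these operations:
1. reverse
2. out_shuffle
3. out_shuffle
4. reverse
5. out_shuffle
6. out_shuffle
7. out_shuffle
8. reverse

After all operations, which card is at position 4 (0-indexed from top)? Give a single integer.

Answer: 6

Derivation:
After op 1 (reverse): [1 2 10 9 4 0 8 6 11 5 7 3]
After op 2 (out_shuffle): [1 8 2 6 10 11 9 5 4 7 0 3]
After op 3 (out_shuffle): [1 9 8 5 2 4 6 7 10 0 11 3]
After op 4 (reverse): [3 11 0 10 7 6 4 2 5 8 9 1]
After op 5 (out_shuffle): [3 4 11 2 0 5 10 8 7 9 6 1]
After op 6 (out_shuffle): [3 10 4 8 11 7 2 9 0 6 5 1]
After op 7 (out_shuffle): [3 2 10 9 4 0 8 6 11 5 7 1]
After op 8 (reverse): [1 7 5 11 6 8 0 4 9 10 2 3]
Position 4: card 6.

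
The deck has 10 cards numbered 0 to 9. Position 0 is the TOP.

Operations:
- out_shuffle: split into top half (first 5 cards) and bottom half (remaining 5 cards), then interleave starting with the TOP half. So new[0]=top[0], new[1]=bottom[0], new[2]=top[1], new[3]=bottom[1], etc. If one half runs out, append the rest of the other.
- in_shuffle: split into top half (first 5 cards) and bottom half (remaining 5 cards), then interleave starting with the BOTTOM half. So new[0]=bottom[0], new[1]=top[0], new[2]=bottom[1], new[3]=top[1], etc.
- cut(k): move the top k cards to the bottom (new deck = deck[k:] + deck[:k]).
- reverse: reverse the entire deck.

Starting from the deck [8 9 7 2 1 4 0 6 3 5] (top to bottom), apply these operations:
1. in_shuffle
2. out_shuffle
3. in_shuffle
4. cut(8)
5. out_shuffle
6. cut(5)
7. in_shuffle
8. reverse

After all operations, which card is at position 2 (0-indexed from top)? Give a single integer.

Answer: 9

Derivation:
After op 1 (in_shuffle): [4 8 0 9 6 7 3 2 5 1]
After op 2 (out_shuffle): [4 7 8 3 0 2 9 5 6 1]
After op 3 (in_shuffle): [2 4 9 7 5 8 6 3 1 0]
After op 4 (cut(8)): [1 0 2 4 9 7 5 8 6 3]
After op 5 (out_shuffle): [1 7 0 5 2 8 4 6 9 3]
After op 6 (cut(5)): [8 4 6 9 3 1 7 0 5 2]
After op 7 (in_shuffle): [1 8 7 4 0 6 5 9 2 3]
After op 8 (reverse): [3 2 9 5 6 0 4 7 8 1]
Position 2: card 9.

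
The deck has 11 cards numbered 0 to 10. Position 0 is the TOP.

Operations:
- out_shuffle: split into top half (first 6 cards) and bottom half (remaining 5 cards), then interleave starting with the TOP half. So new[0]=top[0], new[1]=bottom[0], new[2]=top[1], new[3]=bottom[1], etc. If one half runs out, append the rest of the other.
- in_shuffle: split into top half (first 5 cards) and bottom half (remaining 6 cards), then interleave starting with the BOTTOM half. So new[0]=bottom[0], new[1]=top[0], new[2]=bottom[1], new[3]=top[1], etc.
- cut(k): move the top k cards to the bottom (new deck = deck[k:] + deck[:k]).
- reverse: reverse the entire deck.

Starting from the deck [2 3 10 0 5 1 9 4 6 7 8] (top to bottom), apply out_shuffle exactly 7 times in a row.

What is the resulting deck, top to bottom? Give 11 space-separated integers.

After op 1 (out_shuffle): [2 9 3 4 10 6 0 7 5 8 1]
After op 2 (out_shuffle): [2 0 9 7 3 5 4 8 10 1 6]
After op 3 (out_shuffle): [2 4 0 8 9 10 7 1 3 6 5]
After op 4 (out_shuffle): [2 7 4 1 0 3 8 6 9 5 10]
After op 5 (out_shuffle): [2 8 7 6 4 9 1 5 0 10 3]
After op 6 (out_shuffle): [2 1 8 5 7 0 6 10 4 3 9]
After op 7 (out_shuffle): [2 6 1 10 8 4 5 3 7 9 0]

Answer: 2 6 1 10 8 4 5 3 7 9 0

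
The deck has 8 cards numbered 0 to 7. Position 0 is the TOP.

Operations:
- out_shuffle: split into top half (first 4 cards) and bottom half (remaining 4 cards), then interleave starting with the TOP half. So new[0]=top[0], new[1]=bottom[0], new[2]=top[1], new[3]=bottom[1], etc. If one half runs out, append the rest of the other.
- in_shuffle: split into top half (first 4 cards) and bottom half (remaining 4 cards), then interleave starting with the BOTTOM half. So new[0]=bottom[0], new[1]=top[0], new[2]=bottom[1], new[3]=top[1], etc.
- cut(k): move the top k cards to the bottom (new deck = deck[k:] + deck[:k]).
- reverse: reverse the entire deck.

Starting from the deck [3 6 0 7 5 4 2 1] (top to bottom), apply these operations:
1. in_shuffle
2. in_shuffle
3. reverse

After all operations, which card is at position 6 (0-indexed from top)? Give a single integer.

After op 1 (in_shuffle): [5 3 4 6 2 0 1 7]
After op 2 (in_shuffle): [2 5 0 3 1 4 7 6]
After op 3 (reverse): [6 7 4 1 3 0 5 2]
Position 6: card 5.

Answer: 5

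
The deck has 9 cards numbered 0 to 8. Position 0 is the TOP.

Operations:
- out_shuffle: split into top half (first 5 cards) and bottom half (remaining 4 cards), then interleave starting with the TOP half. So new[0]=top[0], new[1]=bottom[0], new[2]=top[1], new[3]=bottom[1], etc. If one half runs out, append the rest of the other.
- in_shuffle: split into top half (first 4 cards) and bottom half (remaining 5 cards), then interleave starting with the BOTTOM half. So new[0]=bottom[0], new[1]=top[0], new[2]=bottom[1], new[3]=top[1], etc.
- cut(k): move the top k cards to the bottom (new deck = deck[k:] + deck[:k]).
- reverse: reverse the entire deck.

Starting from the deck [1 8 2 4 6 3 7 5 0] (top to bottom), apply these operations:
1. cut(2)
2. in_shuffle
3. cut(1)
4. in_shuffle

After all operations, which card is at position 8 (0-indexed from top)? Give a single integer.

After op 1 (cut(2)): [2 4 6 3 7 5 0 1 8]
After op 2 (in_shuffle): [7 2 5 4 0 6 1 3 8]
After op 3 (cut(1)): [2 5 4 0 6 1 3 8 7]
After op 4 (in_shuffle): [6 2 1 5 3 4 8 0 7]
Position 8: card 7.

Answer: 7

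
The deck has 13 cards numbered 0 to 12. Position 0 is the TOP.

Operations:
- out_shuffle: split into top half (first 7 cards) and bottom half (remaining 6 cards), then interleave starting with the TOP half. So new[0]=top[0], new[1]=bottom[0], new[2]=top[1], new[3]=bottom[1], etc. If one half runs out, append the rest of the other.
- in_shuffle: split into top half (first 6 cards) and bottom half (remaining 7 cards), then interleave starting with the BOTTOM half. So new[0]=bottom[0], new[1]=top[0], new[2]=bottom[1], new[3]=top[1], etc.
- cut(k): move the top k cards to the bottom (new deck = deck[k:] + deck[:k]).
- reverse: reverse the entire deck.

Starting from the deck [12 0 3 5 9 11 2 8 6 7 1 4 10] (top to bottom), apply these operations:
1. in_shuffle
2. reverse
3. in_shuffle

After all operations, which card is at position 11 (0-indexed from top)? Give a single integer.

Answer: 5

Derivation:
After op 1 (in_shuffle): [2 12 8 0 6 3 7 5 1 9 4 11 10]
After op 2 (reverse): [10 11 4 9 1 5 7 3 6 0 8 12 2]
After op 3 (in_shuffle): [7 10 3 11 6 4 0 9 8 1 12 5 2]
Position 11: card 5.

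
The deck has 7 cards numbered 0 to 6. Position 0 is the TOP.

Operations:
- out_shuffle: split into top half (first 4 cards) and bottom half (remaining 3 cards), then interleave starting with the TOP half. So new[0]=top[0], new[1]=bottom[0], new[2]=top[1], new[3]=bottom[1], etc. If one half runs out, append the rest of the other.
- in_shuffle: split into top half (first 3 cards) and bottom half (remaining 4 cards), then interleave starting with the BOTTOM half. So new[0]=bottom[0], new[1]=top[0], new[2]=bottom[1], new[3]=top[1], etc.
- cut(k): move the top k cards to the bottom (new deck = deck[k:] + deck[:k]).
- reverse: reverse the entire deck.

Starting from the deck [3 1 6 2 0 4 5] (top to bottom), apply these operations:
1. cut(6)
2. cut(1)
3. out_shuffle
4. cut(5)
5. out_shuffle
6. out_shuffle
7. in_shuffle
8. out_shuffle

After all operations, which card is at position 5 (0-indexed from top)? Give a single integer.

Answer: 4

Derivation:
After op 1 (cut(6)): [5 3 1 6 2 0 4]
After op 2 (cut(1)): [3 1 6 2 0 4 5]
After op 3 (out_shuffle): [3 0 1 4 6 5 2]
After op 4 (cut(5)): [5 2 3 0 1 4 6]
After op 5 (out_shuffle): [5 1 2 4 3 6 0]
After op 6 (out_shuffle): [5 3 1 6 2 0 4]
After op 7 (in_shuffle): [6 5 2 3 0 1 4]
After op 8 (out_shuffle): [6 0 5 1 2 4 3]
Position 5: card 4.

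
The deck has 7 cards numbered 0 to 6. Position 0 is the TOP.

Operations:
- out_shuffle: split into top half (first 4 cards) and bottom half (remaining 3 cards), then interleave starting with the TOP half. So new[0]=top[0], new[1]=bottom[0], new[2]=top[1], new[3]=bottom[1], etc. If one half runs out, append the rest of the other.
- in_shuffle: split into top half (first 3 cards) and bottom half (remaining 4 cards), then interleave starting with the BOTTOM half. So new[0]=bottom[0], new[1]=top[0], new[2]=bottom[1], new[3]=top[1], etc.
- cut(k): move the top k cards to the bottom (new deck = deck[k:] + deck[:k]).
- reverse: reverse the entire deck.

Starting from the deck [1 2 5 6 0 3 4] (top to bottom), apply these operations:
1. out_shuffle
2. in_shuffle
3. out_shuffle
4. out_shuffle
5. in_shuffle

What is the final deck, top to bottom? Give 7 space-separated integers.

Answer: 6 3 1 5 0 4 2

Derivation:
After op 1 (out_shuffle): [1 0 2 3 5 4 6]
After op 2 (in_shuffle): [3 1 5 0 4 2 6]
After op 3 (out_shuffle): [3 4 1 2 5 6 0]
After op 4 (out_shuffle): [3 5 4 6 1 0 2]
After op 5 (in_shuffle): [6 3 1 5 0 4 2]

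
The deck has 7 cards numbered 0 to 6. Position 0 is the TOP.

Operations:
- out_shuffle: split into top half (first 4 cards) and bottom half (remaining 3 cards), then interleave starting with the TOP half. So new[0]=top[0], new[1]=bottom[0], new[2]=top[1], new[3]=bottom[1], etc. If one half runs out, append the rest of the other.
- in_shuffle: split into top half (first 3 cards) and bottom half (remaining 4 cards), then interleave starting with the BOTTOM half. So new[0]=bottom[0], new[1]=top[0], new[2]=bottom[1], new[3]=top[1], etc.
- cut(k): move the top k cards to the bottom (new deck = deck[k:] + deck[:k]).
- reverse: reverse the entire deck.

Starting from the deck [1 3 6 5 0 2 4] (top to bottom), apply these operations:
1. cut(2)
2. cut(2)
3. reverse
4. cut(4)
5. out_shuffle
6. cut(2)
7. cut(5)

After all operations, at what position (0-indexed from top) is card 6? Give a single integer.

Answer: 1

Derivation:
After op 1 (cut(2)): [6 5 0 2 4 1 3]
After op 2 (cut(2)): [0 2 4 1 3 6 5]
After op 3 (reverse): [5 6 3 1 4 2 0]
After op 4 (cut(4)): [4 2 0 5 6 3 1]
After op 5 (out_shuffle): [4 6 2 3 0 1 5]
After op 6 (cut(2)): [2 3 0 1 5 4 6]
After op 7 (cut(5)): [4 6 2 3 0 1 5]
Card 6 is at position 1.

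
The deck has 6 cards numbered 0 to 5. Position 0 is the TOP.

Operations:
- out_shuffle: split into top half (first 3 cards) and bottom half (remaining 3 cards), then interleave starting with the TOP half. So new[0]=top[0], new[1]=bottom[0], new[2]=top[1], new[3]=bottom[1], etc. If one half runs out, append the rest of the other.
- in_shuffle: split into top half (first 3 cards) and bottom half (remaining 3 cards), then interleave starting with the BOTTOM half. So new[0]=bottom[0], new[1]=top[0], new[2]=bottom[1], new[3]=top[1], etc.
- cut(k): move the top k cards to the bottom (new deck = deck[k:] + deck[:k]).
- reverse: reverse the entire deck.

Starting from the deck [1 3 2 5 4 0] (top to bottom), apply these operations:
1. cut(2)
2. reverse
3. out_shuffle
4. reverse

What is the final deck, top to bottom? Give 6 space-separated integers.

Answer: 2 0 5 1 4 3

Derivation:
After op 1 (cut(2)): [2 5 4 0 1 3]
After op 2 (reverse): [3 1 0 4 5 2]
After op 3 (out_shuffle): [3 4 1 5 0 2]
After op 4 (reverse): [2 0 5 1 4 3]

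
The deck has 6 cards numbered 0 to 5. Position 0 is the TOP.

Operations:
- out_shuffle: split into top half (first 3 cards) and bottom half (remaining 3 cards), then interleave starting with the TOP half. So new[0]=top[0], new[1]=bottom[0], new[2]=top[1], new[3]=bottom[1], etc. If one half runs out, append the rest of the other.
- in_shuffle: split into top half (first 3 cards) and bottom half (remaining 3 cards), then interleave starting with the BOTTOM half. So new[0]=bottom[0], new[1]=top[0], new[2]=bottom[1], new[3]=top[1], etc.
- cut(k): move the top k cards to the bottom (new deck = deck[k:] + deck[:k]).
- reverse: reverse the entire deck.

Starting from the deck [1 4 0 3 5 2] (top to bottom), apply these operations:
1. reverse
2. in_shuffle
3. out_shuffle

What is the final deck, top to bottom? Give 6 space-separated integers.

After op 1 (reverse): [2 5 3 0 4 1]
After op 2 (in_shuffle): [0 2 4 5 1 3]
After op 3 (out_shuffle): [0 5 2 1 4 3]

Answer: 0 5 2 1 4 3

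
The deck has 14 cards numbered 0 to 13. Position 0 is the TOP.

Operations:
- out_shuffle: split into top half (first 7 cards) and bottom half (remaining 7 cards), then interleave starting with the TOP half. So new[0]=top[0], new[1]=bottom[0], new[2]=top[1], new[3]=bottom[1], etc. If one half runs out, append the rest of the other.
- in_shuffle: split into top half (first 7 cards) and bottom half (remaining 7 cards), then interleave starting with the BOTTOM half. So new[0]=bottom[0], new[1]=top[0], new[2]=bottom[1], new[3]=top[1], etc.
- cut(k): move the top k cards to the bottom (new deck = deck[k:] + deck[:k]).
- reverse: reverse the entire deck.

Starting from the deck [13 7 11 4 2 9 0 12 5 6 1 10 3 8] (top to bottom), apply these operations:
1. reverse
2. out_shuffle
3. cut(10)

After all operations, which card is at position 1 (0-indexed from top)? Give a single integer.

After op 1 (reverse): [8 3 10 1 6 5 12 0 9 2 4 11 7 13]
After op 2 (out_shuffle): [8 0 3 9 10 2 1 4 6 11 5 7 12 13]
After op 3 (cut(10)): [5 7 12 13 8 0 3 9 10 2 1 4 6 11]
Position 1: card 7.

Answer: 7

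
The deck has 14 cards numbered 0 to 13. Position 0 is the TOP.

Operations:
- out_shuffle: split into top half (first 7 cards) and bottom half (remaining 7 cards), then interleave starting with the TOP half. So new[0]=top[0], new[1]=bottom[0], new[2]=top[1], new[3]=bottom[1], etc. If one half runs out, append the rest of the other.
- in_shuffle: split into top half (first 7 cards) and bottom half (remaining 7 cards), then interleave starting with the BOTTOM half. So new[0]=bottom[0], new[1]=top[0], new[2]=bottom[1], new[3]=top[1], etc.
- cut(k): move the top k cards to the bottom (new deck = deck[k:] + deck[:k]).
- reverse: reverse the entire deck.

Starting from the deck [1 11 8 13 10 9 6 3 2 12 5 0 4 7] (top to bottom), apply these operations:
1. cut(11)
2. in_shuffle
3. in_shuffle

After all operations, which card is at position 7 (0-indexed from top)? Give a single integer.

Answer: 4

Derivation:
After op 1 (cut(11)): [0 4 7 1 11 8 13 10 9 6 3 2 12 5]
After op 2 (in_shuffle): [10 0 9 4 6 7 3 1 2 11 12 8 5 13]
After op 3 (in_shuffle): [1 10 2 0 11 9 12 4 8 6 5 7 13 3]
Position 7: card 4.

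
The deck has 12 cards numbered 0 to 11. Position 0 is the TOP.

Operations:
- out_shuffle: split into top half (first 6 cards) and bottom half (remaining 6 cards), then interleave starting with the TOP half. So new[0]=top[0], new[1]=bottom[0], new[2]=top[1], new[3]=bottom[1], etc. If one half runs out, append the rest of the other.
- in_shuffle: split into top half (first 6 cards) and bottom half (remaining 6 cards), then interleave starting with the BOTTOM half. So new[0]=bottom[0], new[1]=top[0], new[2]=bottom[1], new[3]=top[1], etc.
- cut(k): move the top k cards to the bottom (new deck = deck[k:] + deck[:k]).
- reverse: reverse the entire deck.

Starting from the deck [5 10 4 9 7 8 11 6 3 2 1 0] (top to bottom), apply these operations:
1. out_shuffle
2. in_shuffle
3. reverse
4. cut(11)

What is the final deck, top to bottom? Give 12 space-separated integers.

After op 1 (out_shuffle): [5 11 10 6 4 3 9 2 7 1 8 0]
After op 2 (in_shuffle): [9 5 2 11 7 10 1 6 8 4 0 3]
After op 3 (reverse): [3 0 4 8 6 1 10 7 11 2 5 9]
After op 4 (cut(11)): [9 3 0 4 8 6 1 10 7 11 2 5]

Answer: 9 3 0 4 8 6 1 10 7 11 2 5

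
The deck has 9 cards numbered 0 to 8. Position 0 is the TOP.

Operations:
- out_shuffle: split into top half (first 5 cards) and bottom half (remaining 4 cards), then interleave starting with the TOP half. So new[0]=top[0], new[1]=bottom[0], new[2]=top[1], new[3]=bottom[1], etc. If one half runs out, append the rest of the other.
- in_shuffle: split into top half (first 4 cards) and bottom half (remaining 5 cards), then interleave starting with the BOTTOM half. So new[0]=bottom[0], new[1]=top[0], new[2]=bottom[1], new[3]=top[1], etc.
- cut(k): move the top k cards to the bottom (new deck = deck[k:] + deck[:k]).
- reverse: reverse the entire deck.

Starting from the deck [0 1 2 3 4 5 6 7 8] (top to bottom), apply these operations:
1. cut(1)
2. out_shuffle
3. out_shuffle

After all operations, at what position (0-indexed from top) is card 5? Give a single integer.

Answer: 7

Derivation:
After op 1 (cut(1)): [1 2 3 4 5 6 7 8 0]
After op 2 (out_shuffle): [1 6 2 7 3 8 4 0 5]
After op 3 (out_shuffle): [1 8 6 4 2 0 7 5 3]
Card 5 is at position 7.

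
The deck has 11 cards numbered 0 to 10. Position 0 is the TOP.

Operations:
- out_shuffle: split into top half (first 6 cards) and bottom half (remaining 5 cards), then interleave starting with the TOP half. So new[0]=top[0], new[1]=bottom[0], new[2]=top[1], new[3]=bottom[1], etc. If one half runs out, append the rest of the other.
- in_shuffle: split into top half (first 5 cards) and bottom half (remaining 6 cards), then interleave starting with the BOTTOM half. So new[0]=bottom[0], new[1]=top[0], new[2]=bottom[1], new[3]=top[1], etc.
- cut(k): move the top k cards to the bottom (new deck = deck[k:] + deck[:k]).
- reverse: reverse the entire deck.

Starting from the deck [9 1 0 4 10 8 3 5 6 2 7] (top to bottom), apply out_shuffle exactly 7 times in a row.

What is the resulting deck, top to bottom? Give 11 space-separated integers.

Answer: 9 6 8 0 7 5 10 1 2 3 4

Derivation:
After op 1 (out_shuffle): [9 3 1 5 0 6 4 2 10 7 8]
After op 2 (out_shuffle): [9 4 3 2 1 10 5 7 0 8 6]
After op 3 (out_shuffle): [9 5 4 7 3 0 2 8 1 6 10]
After op 4 (out_shuffle): [9 2 5 8 4 1 7 6 3 10 0]
After op 5 (out_shuffle): [9 7 2 6 5 3 8 10 4 0 1]
After op 6 (out_shuffle): [9 8 7 10 2 4 6 0 5 1 3]
After op 7 (out_shuffle): [9 6 8 0 7 5 10 1 2 3 4]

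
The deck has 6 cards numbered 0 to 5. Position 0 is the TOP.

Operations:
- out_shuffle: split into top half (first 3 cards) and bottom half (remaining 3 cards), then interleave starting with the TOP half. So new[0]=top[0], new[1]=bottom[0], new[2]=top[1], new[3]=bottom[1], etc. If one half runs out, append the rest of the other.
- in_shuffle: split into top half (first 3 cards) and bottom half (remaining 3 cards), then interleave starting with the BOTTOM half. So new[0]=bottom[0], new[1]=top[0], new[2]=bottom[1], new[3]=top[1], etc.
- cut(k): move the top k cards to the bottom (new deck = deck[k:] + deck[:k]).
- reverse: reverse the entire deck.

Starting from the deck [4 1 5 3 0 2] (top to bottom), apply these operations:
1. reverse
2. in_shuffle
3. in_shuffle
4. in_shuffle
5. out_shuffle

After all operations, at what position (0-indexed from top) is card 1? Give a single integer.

Answer: 3

Derivation:
After op 1 (reverse): [2 0 3 5 1 4]
After op 2 (in_shuffle): [5 2 1 0 4 3]
After op 3 (in_shuffle): [0 5 4 2 3 1]
After op 4 (in_shuffle): [2 0 3 5 1 4]
After op 5 (out_shuffle): [2 5 0 1 3 4]
Card 1 is at position 3.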